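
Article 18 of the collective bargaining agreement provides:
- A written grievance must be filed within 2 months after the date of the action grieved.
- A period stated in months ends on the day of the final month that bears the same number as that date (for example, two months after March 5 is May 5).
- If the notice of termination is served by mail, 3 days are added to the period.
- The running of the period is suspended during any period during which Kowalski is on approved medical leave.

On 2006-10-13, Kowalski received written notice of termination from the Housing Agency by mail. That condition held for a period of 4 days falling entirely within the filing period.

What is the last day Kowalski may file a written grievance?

2 months after 2006-10-13 is December 13, 2006.
Service was by mail, adding 3 days: December 13, 2006 + 3 days = December 16, 2006.
Tolling adds 4 days: December 16, 2006 + 4 days = December 20, 2006.

December 20, 2006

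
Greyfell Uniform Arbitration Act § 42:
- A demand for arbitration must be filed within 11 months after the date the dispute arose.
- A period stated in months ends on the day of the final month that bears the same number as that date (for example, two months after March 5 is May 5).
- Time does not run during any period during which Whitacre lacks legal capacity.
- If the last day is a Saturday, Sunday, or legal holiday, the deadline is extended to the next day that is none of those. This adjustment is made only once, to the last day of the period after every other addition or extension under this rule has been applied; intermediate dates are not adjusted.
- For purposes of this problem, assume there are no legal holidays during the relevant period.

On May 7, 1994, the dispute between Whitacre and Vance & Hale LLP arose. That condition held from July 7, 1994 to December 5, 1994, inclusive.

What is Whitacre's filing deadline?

11 months after May 7, 1994 is April 7, 1995.
From July 7, 1994 through December 5, 1994 inclusive is 152 days; tolling adds 152 days: April 7, 1995 + 152 days = September 6, 1995.
September 6, 1995 is a Wednesday and not a legal holiday, so no extension applies.

September 6, 1995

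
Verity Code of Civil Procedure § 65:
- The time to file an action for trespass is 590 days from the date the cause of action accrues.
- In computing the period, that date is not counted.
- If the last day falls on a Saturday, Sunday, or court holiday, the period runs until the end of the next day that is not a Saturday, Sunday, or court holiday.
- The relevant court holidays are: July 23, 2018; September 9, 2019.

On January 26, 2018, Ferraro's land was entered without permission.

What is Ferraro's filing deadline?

590 days after January 26, 2018 is September 8, 2019.
September 8, 2019 is Sunday; September 9, 2019 is a listed holiday. The next qualifying day is September 10, 2019.

September 10, 2019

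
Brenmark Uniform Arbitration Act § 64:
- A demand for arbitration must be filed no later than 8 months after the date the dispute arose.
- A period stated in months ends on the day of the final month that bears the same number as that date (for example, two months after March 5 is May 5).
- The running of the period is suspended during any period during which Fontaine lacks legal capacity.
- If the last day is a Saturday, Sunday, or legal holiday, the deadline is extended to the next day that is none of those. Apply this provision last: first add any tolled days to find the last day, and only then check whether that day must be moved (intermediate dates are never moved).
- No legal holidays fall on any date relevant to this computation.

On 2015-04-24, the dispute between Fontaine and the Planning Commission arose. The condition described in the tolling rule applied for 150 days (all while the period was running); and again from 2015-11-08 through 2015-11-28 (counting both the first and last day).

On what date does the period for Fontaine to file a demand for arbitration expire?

8 months after 2015-04-24 is December 24, 2015.
Tolling adds 150 days: December 24, 2015 + 150 days = May 22, 2016.
From November 8, 2015 through November 28, 2015 inclusive is 21 days; tolling adds 21 days: May 22, 2016 + 21 days = June 12, 2016.
June 12, 2016 is Sunday. The next qualifying day is June 13, 2016.

June 13, 2016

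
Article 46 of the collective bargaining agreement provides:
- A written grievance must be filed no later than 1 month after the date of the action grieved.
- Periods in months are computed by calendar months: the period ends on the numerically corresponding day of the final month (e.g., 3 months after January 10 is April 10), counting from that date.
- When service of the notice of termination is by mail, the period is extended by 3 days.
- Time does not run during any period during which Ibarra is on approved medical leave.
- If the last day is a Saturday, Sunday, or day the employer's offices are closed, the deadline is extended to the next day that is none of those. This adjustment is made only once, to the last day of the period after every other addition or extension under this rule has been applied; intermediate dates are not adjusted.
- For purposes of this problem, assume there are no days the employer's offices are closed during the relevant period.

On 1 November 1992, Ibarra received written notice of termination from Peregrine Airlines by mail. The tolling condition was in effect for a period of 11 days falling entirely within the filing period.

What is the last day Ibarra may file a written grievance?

December 15, 1992

1 month after 1 November 1992 is December 1, 1992.
Service was by mail, adding 3 days: December 1, 1992 + 3 days = December 4, 1992.
Tolling adds 11 days: December 4, 1992 + 11 days = December 15, 1992.
December 15, 1992 is a Tuesday and not a day the employer's offices are closed, so no extension applies.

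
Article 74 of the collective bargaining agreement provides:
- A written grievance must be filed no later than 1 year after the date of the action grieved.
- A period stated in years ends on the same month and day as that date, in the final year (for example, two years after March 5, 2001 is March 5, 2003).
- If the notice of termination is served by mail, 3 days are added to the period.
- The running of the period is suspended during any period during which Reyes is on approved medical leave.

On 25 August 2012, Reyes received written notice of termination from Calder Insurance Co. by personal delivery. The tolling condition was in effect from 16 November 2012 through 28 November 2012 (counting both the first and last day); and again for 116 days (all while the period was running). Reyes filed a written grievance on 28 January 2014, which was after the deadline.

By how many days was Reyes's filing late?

1 year after 25 August 2012 is August 25, 2013.
Service was not by mail, so no mail extension applies.
From November 16, 2012 through November 28, 2012 inclusive is 13 days; tolling adds 13 days: August 25, 2013 + 13 days = September 7, 2013.
Tolling adds 116 days: September 7, 2013 + 116 days = January 1, 2014.
The deadline is January 1, 2014; from January 1, 2014 to January 28, 2014 is 27 days.

27 days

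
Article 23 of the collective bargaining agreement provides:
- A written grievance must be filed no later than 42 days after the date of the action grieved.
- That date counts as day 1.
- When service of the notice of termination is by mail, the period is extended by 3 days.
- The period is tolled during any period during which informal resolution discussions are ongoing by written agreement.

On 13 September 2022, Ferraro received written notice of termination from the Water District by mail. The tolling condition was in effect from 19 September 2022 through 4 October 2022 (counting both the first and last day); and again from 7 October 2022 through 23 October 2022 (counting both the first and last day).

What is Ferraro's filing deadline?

November 29, 2022

Counting 13 September 2022 as day 1, day 42 is October 24, 2022.
Service was by mail, adding 3 days: October 24, 2022 + 3 days = October 27, 2022.
From September 19, 2022 through October 4, 2022 inclusive is 16 days; tolling adds 16 days: October 27, 2022 + 16 days = November 12, 2022.
From October 7, 2022 through October 23, 2022 inclusive is 17 days; tolling adds 17 days: November 12, 2022 + 17 days = November 29, 2022.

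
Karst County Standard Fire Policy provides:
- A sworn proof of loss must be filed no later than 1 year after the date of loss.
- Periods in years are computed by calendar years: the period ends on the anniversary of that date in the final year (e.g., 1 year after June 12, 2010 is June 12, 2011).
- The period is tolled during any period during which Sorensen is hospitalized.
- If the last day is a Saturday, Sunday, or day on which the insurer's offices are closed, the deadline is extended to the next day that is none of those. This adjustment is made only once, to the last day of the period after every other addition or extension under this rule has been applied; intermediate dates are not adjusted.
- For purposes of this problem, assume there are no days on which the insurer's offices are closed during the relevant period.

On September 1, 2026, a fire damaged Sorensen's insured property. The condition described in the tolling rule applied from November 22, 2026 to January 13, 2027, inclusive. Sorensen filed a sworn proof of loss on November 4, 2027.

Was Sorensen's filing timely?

No

1 year after September 1, 2026 is September 1, 2027.
From November 22, 2026 through January 13, 2027 inclusive is 53 days; tolling adds 53 days: September 1, 2027 + 53 days = October 24, 2027.
October 24, 2027 is Sunday. The next qualifying day is October 25, 2027.
The deadline is October 25, 2027; the filing on November 4, 2027 is after that date.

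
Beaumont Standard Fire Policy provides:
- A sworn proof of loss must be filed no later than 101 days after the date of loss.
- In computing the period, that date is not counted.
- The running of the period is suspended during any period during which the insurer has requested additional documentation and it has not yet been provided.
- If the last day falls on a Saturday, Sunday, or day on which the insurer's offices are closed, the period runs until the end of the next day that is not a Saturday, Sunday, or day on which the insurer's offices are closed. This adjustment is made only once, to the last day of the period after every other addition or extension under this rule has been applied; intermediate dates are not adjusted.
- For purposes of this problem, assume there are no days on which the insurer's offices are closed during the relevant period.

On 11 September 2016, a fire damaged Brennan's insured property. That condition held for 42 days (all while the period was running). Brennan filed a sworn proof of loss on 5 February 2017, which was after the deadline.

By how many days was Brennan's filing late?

4 days

101 days after 11 September 2016 is December 21, 2016.
Tolling adds 42 days: December 21, 2016 + 42 days = February 1, 2017.
February 1, 2017 is a Wednesday and not a day on which the insurer's offices are closed, so no extension applies.
The deadline is February 1, 2017; from February 1, 2017 to February 5, 2017 is 4 days.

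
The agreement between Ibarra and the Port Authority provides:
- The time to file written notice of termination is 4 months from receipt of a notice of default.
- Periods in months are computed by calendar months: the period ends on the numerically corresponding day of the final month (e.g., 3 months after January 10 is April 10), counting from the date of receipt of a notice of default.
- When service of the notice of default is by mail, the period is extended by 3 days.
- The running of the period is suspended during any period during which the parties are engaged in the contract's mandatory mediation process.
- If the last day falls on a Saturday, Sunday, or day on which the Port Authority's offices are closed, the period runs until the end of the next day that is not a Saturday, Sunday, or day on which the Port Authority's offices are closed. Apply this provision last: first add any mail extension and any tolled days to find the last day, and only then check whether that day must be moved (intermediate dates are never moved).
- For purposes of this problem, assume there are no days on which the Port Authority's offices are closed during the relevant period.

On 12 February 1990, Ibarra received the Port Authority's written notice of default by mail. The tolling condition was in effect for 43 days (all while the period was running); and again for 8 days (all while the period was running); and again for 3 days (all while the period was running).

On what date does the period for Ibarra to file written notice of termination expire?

4 months after 12 February 1990 is June 12, 1990.
Service was by mail, adding 3 days: June 12, 1990 + 3 days = June 15, 1990.
Tolling adds 43 days: June 15, 1990 + 43 days = July 28, 1990.
Tolling adds 8 days: July 28, 1990 + 8 days = August 5, 1990.
Tolling adds 3 days: August 5, 1990 + 3 days = August 8, 1990.
August 8, 1990 is a Wednesday and not a day on which the Port Authority's offices are closed, so no extension applies.

August 8, 1990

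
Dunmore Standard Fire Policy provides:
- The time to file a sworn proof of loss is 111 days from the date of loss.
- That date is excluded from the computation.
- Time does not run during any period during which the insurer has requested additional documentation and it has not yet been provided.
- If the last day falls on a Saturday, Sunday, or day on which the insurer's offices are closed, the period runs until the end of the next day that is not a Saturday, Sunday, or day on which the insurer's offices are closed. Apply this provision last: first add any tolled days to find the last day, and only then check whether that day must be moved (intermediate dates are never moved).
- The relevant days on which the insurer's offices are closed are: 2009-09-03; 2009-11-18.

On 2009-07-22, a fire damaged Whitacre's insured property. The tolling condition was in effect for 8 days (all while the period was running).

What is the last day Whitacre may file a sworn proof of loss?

111 days after 2009-07-22 is November 10, 2009.
Tolling adds 8 days: November 10, 2009 + 8 days = November 18, 2009.
November 18, 2009 is a listed holiday. The next qualifying day is November 19, 2009.

November 19, 2009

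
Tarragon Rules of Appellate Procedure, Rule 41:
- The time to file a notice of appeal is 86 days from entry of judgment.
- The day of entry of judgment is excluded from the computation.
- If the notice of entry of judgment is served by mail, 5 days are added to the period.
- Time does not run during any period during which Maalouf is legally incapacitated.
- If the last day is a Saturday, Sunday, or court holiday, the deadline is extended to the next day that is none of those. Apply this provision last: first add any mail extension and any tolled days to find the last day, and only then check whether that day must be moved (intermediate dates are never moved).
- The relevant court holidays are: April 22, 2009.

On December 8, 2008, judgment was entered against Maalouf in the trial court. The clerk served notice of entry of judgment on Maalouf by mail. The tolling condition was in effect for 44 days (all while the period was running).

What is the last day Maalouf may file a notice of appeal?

86 days after December 8, 2008 is March 4, 2009.
Service was by mail, adding 5 days: March 4, 2009 + 5 days = March 9, 2009.
Tolling adds 44 days: March 9, 2009 + 44 days = April 22, 2009.
April 22, 2009 is a listed holiday. The next qualifying day is April 23, 2009.

April 23, 2009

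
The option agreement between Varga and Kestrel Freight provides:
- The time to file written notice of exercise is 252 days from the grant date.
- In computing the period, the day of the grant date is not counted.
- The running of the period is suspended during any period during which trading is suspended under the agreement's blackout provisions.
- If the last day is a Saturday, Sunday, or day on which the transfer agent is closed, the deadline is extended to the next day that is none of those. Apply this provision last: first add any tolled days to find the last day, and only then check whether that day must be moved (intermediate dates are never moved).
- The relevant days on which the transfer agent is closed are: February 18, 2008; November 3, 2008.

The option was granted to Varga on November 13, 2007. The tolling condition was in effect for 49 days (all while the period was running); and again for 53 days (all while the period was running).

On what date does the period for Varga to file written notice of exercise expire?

November 4, 2008

252 days after November 13, 2007 is July 22, 2008.
Tolling adds 49 days: July 22, 2008 + 49 days = September 9, 2008.
Tolling adds 53 days: September 9, 2008 + 53 days = November 1, 2008.
November 1, 2008 is Saturday; November 2, 2008 is Sunday; November 3, 2008 is a listed holiday. The next qualifying day is November 4, 2008.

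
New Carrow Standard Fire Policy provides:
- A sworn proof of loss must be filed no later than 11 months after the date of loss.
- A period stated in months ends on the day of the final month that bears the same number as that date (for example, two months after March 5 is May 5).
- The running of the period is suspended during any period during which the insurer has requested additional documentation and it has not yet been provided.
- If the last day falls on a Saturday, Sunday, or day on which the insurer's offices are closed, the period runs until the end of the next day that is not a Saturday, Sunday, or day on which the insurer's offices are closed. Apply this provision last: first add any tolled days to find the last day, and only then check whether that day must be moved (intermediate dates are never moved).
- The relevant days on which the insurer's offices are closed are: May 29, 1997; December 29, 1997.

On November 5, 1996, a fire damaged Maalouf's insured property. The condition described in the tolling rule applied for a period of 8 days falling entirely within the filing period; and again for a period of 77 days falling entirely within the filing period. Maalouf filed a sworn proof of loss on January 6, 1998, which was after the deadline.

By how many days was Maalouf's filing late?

7 days

11 months after November 5, 1996 is October 5, 1997.
Tolling adds 8 days: October 5, 1997 + 8 days = October 13, 1997.
Tolling adds 77 days: October 13, 1997 + 77 days = December 29, 1997.
December 29, 1997 is a listed holiday. The next qualifying day is December 30, 1997.
The deadline is December 30, 1997; from December 30, 1997 to January 6, 1998 is 7 days.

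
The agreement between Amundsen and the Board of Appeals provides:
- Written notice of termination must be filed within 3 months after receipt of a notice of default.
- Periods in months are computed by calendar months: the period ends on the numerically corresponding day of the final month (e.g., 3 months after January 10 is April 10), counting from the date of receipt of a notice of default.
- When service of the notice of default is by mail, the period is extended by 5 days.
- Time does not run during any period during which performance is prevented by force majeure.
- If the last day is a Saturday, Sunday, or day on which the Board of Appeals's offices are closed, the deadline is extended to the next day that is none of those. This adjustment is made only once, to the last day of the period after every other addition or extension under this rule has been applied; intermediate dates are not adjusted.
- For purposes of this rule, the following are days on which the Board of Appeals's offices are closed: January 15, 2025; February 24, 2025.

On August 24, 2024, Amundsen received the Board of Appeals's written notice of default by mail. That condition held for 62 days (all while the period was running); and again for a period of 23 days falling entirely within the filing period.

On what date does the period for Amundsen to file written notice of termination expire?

February 25, 2025

3 months after August 24, 2024 is November 24, 2024.
Service was by mail, adding 5 days: November 24, 2024 + 5 days = November 29, 2024.
Tolling adds 62 days: November 29, 2024 + 62 days = January 30, 2025.
Tolling adds 23 days: January 30, 2025 + 23 days = February 22, 2025.
February 22, 2025 is Saturday; February 23, 2025 is Sunday; February 24, 2025 is a listed holiday. The next qualifying day is February 25, 2025.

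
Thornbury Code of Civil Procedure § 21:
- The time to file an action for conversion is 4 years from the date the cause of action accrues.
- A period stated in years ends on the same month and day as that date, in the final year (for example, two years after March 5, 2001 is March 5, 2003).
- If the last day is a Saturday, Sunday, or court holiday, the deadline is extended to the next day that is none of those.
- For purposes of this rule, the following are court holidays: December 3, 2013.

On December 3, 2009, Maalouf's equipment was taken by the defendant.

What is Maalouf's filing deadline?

December 4, 2013

4 years after December 3, 2009 is December 3, 2013.
December 3, 2013 is a listed holiday. The next qualifying day is December 4, 2013.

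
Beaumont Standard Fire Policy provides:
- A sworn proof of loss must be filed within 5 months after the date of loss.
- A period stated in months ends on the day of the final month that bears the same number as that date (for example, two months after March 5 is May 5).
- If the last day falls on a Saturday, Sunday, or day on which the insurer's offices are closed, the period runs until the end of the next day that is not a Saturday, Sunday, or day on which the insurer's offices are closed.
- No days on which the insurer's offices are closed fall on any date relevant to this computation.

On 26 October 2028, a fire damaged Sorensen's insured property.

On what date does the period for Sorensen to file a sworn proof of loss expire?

5 months after 26 October 2028 is March 26, 2029.
March 26, 2029 is a Monday and not a day on which the insurer's offices are closed, so no extension applies.

March 26, 2029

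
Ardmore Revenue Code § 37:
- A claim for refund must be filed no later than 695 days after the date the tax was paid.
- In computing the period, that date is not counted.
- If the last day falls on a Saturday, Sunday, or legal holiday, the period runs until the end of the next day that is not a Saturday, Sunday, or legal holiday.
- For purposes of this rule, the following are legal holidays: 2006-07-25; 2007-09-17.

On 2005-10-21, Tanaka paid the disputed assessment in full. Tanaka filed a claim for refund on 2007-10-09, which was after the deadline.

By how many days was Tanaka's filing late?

695 days after 2005-10-21 is September 16, 2007.
September 16, 2007 is Sunday; September 17, 2007 is a listed holiday. The next qualifying day is September 18, 2007.
The deadline is September 18, 2007; from September 18, 2007 to October 9, 2007 is 21 days.

21 days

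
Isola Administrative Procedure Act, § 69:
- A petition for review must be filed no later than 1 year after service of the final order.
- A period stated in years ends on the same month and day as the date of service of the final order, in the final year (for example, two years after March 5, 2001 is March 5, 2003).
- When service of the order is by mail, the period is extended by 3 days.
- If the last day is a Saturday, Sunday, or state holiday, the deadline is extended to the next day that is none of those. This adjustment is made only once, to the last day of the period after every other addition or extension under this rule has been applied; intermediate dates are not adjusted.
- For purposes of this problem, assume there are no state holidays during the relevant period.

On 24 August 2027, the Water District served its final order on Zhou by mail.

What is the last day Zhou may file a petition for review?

August 28, 2028

1 year after 24 August 2027 is August 24, 2028.
Service was by mail, adding 3 days: August 24, 2028 + 3 days = August 27, 2028.
August 27, 2028 is Sunday. The next qualifying day is August 28, 2028.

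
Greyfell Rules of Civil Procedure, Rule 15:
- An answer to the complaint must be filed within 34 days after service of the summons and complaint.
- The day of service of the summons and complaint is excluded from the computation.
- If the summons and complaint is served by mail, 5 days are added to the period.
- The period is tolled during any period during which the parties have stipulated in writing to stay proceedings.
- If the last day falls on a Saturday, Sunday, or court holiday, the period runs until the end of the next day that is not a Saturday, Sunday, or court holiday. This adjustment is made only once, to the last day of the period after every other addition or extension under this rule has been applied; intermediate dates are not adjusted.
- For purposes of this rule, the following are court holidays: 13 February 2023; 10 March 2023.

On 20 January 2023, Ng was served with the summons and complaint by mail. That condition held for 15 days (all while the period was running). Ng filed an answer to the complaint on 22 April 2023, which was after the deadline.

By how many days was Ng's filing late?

34 days after 20 January 2023 is February 23, 2023.
Service was by mail, adding 5 days: February 23, 2023 + 5 days = February 28, 2023.
Tolling adds 15 days: February 28, 2023 + 15 days = March 15, 2023.
March 15, 2023 is a Wednesday and not a court holiday, so no extension applies.
The deadline is March 15, 2023; from March 15, 2023 to April 22, 2023 is 38 days.

38 days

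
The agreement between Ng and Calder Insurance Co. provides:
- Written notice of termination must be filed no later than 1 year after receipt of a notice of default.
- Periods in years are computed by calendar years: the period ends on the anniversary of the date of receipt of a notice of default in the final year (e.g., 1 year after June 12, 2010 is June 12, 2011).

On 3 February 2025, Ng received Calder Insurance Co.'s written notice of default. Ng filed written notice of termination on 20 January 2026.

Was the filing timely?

1 year after 3 February 2025 is February 3, 2026.
The deadline is February 3, 2026; the filing on January 20, 2026 is on or before that date.

Yes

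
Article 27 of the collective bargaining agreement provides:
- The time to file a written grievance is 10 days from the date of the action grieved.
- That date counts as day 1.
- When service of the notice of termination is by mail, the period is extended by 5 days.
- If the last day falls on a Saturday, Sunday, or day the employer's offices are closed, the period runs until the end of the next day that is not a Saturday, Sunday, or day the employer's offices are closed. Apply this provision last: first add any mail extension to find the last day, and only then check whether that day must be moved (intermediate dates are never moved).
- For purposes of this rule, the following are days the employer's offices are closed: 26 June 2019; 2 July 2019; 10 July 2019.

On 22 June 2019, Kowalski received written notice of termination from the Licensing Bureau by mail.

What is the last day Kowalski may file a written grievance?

July 8, 2019

Counting 22 June 2019 as day 1, day 10 is July 1, 2019.
Service was by mail, adding 5 days: July 1, 2019 + 5 days = July 6, 2019.
July 6, 2019 is Saturday; July 7, 2019 is Sunday. The next qualifying day is July 8, 2019.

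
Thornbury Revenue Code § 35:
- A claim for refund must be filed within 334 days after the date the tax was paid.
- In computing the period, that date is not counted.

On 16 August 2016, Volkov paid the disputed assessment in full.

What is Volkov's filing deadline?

334 days after 16 August 2016 is July 16, 2017.

July 16, 2017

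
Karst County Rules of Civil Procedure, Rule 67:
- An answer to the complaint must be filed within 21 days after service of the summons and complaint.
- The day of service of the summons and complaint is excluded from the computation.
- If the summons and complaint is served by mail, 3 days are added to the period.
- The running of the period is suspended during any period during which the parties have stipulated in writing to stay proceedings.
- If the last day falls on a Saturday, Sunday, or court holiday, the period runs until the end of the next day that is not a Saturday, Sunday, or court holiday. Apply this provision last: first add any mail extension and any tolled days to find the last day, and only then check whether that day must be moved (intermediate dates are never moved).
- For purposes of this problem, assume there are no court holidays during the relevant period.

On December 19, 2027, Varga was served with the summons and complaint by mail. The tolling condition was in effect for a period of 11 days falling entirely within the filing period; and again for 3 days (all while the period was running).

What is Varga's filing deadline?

21 days after December 19, 2027 is January 9, 2028.
Service was by mail, adding 3 days: January 9, 2028 + 3 days = January 12, 2028.
Tolling adds 11 days: January 12, 2028 + 11 days = January 23, 2028.
Tolling adds 3 days: January 23, 2028 + 3 days = January 26, 2028.
January 26, 2028 is a Wednesday and not a court holiday, so no extension applies.

January 26, 2028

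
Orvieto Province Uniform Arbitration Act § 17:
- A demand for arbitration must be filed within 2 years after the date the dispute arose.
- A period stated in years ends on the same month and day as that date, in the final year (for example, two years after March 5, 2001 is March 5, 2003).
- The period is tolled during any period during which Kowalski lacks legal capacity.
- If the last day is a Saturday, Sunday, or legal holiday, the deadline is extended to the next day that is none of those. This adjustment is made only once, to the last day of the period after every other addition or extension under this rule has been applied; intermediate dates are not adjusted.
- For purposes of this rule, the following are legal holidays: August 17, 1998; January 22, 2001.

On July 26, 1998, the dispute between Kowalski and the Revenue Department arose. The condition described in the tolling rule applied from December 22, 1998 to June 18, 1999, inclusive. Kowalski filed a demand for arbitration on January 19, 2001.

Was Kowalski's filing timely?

2 years after July 26, 1998 is July 26, 2000.
From December 22, 1998 through June 18, 1999 inclusive is 179 days; tolling adds 179 days: July 26, 2000 + 179 days = January 21, 2001.
January 21, 2001 is Sunday; January 22, 2001 is a listed holiday. The next qualifying day is January 23, 2001.
The deadline is January 23, 2001; the filing on January 19, 2001 is on or before that date.

Yes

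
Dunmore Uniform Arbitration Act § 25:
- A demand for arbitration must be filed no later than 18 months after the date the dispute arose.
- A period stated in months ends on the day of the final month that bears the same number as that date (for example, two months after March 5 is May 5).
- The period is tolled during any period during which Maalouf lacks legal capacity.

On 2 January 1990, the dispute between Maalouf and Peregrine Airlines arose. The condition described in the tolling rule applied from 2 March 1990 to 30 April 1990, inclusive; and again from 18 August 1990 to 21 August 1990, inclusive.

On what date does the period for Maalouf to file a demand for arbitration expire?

18 months after 2 January 1990 is July 2, 1991.
From March 2, 1990 through April 30, 1990 inclusive is 60 days; tolling adds 60 days: July 2, 1991 + 60 days = August 31, 1991.
From August 18, 1990 through August 21, 1990 inclusive is 4 days; tolling adds 4 days: August 31, 1991 + 4 days = September 4, 1991.

September 4, 1991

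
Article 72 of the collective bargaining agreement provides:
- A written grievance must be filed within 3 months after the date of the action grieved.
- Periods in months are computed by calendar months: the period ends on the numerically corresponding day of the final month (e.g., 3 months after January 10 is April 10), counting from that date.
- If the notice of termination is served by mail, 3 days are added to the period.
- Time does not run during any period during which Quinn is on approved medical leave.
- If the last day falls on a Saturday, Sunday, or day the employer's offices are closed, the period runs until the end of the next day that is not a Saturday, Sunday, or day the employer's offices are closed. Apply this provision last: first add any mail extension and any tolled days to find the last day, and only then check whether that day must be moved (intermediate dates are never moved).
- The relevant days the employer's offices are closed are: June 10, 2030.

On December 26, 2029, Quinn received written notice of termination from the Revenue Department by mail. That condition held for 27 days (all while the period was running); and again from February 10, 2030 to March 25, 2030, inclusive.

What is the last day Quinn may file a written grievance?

3 months after December 26, 2029 is March 26, 2030.
Service was by mail, adding 3 days: March 26, 2030 + 3 days = March 29, 2030.
Tolling adds 27 days: March 29, 2030 + 27 days = April 25, 2030.
From February 10, 2030 through March 25, 2030 inclusive is 44 days; tolling adds 44 days: April 25, 2030 + 44 days = June 8, 2030.
June 8, 2030 is Saturday; June 9, 2030 is Sunday; June 10, 2030 is a listed holiday. The next qualifying day is June 11, 2030.

June 11, 2030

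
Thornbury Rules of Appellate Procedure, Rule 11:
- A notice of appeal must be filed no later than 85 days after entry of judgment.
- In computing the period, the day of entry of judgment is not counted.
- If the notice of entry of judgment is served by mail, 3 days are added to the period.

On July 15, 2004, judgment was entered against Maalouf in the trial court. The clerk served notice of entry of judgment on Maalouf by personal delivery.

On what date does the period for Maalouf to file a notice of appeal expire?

85 days after July 15, 2004 is October 8, 2004.
Service was not by mail, so no mail extension applies.

October 8, 2004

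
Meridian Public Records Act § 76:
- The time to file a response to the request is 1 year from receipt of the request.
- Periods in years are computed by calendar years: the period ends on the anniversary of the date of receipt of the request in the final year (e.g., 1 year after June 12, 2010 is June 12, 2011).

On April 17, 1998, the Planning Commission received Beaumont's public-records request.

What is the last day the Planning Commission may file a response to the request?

April 17, 1999

1 year after April 17, 1998 is April 17, 1999.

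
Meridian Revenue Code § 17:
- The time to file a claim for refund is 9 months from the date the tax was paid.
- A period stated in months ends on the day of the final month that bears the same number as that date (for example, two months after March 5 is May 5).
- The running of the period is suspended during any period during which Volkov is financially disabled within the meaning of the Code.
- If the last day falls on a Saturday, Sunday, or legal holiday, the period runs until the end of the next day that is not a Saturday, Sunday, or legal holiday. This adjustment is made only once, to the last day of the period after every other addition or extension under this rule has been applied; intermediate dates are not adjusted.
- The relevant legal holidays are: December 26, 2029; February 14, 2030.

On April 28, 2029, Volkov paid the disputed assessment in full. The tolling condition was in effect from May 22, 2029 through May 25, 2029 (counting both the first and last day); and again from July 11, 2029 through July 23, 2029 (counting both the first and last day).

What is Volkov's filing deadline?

February 15, 2030

9 months after April 28, 2029 is January 28, 2030.
From May 22, 2029 through May 25, 2029 inclusive is 4 days; tolling adds 4 days: January 28, 2030 + 4 days = February 1, 2030.
From July 11, 2029 through July 23, 2029 inclusive is 13 days; tolling adds 13 days: February 1, 2030 + 13 days = February 14, 2030.
February 14, 2030 is a listed holiday. The next qualifying day is February 15, 2030.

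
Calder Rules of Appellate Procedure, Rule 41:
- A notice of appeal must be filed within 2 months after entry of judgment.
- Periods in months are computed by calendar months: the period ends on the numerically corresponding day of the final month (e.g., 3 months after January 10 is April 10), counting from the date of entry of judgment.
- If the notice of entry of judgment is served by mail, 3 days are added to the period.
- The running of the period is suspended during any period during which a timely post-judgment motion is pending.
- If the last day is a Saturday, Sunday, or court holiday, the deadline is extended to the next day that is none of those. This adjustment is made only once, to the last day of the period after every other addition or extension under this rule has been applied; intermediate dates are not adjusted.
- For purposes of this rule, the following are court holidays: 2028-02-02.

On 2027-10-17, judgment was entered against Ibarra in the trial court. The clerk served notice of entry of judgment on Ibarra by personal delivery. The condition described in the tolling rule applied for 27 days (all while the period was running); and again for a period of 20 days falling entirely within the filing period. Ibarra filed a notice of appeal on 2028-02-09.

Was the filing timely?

No

2 months after 2027-10-17 is December 17, 2027.
Service was not by mail, so no mail extension applies.
Tolling adds 27 days: December 17, 2027 + 27 days = January 13, 2028.
Tolling adds 20 days: January 13, 2028 + 20 days = February 2, 2028.
February 2, 2028 is a listed holiday. The next qualifying day is February 3, 2028.
The deadline is February 3, 2028; the filing on February 9, 2028 is after that date.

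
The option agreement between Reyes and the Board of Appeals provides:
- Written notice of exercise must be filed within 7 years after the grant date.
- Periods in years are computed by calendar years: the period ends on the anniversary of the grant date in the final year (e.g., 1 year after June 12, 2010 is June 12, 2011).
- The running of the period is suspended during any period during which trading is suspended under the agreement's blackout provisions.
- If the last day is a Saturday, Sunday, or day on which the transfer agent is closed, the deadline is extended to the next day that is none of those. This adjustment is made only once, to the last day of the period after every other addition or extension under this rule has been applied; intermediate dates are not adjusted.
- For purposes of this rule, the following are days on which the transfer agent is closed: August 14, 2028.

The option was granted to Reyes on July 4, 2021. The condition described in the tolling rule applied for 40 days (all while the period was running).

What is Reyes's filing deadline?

7 years after July 4, 2021 is July 4, 2028.
Tolling adds 40 days: July 4, 2028 + 40 days = August 13, 2028.
August 13, 2028 is Sunday; August 14, 2028 is a listed holiday. The next qualifying day is August 15, 2028.

August 15, 2028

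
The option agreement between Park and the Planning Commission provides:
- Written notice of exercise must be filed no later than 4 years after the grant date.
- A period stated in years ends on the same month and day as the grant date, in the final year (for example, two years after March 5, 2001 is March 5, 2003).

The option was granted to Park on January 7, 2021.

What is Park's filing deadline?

January 7, 2025

4 years after January 7, 2021 is January 7, 2025.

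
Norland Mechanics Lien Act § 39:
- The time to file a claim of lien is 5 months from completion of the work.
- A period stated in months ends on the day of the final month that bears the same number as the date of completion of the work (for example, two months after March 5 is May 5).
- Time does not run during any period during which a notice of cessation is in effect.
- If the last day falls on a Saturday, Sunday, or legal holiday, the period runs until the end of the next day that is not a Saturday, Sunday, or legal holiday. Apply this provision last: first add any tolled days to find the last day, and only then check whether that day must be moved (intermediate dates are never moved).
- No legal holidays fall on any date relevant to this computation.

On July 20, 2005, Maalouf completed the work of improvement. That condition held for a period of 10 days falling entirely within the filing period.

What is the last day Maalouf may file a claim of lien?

5 months after July 20, 2005 is December 20, 2005.
Tolling adds 10 days: December 20, 2005 + 10 days = December 30, 2005.
December 30, 2005 is a Friday and not a legal holiday, so no extension applies.

December 30, 2005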